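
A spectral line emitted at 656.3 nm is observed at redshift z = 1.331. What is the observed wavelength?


lam_obs = lam_emit * (1 + z) = 656.3 * (1 + 1.331) = 1529.8353

1529.8353 nm


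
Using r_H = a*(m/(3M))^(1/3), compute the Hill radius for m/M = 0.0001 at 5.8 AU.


r_H = a * (m/3M)^(1/3) = 5.8 * (0.0001/3)^(1/3) = 0.1867

0.1867 AU


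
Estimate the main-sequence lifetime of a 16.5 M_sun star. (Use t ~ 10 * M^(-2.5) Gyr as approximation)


t = 10 * M^(-2.5) = 10 * 16.5^(-2.5) = 0.009

0.009 Gyr


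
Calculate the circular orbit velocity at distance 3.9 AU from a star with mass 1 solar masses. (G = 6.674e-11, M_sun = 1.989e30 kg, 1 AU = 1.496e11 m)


v = sqrt(GM/r) = sqrt(6.674e-11 * 1.989e+30 / 5.834e+11) = 15083.8565

15083.8565 m/s


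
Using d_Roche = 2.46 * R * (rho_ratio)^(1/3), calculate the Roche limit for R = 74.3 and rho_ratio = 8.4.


d_Roche = 2.46 * 74.3 * 8.4^(1/3) = 371.5498

371.5498


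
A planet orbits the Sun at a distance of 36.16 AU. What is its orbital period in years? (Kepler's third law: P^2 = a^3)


P = a^(3/2) = 36.16^1.5 = 217.4416

217.4416 years


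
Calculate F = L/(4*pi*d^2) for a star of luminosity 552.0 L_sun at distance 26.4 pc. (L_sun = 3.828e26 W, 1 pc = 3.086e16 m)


F = L / (4*pi*d^2) = 2.113e+29 / (4*pi*(8.147e+17)^2) = 2.533e-08

2.533e-08 W/m^2


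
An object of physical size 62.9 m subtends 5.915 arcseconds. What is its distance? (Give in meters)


D = size / theta_rad, theta_rad = 5.915 * pi/(180*3600) = 2.868e-05, D = 2.193e+06

2.193e+06 m


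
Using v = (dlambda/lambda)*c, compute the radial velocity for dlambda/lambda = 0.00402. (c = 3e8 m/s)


v = (dlambda/lambda) * c = 0.00402 * 3e8 = 1.206e+06

1.206e+06 m/s


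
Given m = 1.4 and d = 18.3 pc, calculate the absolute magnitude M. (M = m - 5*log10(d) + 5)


M = m - 5*log10(d) + 5 = 1.4 - 5*log10(18.3) + 5 = 0.0877

0.0877


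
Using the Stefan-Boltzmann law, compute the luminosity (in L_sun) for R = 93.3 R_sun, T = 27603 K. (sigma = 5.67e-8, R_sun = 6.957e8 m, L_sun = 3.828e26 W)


R = 93.3 * 6.957e8 m = 6.490881e+10 m. L = 4*pi*R^2*sigma*T^4 = 4*pi*(6.490881e+10)^2 * 5.67e-8 * 27603^4 = 1.742710945e+33 W. L/L_sun = 1.742710945e+33 / 3.828e26 = 4.553e+06

4.553e+06 L_sun


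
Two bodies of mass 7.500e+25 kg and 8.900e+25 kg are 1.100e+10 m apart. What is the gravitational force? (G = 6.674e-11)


F = G*m1*m2/r^2 = 6.674e-11 * 7.500e+25 * 8.900e+25 / (1.100e+10)^2 = 6.674e-11 * 6.675e+51 / 1.210e+20 = 3.682e+21

3.682e+21 N


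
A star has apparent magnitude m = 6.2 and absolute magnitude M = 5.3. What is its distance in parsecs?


d = 10^((m - M + 5)/5) = 10^((6.2 - 5.3 + 5)/5) = 15.1356

15.1356 pc


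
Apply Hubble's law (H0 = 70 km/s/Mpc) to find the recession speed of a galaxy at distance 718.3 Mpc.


v = H0 * d = 70 * 718.3 = 50281.0

50281.0 km/s


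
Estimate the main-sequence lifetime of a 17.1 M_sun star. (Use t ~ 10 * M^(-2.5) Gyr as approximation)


t = 10 * M^(-2.5) = 10 * 17.1^(-2.5) = 0.0083

0.0083 Gyr


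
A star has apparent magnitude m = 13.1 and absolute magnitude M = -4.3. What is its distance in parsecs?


d = 10^((m - M + 5)/5) = 10^((13.1 - -4.3 + 5)/5) = 30199.5172

30199.5172 pc


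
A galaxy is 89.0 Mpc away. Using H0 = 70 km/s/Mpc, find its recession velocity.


v = H0 * d = 70 * 89.0 = 6230.0

6230.0 km/s


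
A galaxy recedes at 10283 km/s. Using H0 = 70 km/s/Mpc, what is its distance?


d = v / H0 = 10283 / 70 = 146.9

146.9 Mpc


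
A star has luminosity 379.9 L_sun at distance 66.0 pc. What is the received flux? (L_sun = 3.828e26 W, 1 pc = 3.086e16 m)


F = L / (4*pi*d^2) = 1.454e+29 / (4*pi*(2.037e+18)^2) = 2.790e-09

2.790e-09 W/m^2


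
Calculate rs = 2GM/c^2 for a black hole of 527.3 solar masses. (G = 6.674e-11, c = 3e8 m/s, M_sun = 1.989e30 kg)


M = 527.3 * 1.989e30 kg = 1.0487997e+33 kg. rs = 2GM/c^2 = 2 * 6.674e-11 * 1.0487997e+33 / (3e8)^2 = 1.555e+06

1.555e+06 m


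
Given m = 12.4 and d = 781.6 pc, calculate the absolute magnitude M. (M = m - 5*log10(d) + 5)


M = m - 5*log10(d) + 5 = 12.4 - 5*log10(781.6) + 5 = 2.9351

2.9351


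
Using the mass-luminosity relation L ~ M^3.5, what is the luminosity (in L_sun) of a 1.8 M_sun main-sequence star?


L/L_sun = (M/M_sun)^3.5 = 1.8^3.5 = 7.8244

7.8244 L_sun


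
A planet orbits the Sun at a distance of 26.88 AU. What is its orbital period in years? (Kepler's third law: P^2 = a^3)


P = a^(3/2) = 26.88^1.5 = 139.3618

139.3618 years


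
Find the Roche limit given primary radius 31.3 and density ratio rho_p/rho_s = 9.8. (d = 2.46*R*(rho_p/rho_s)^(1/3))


d_Roche = 2.46 * 31.3 * 9.8^(1/3) = 164.7738

164.7738


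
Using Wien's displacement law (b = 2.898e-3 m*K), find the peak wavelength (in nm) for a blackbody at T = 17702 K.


lam_max = b / T = 2.898e-3 / 17702 = 1.637e-07 m = 163.7103 nm

163.7103 nm


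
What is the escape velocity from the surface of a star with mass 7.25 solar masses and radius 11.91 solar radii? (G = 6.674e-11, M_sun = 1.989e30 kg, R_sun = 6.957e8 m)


M = 7.25 * 1.989e30 kg = 1.442025e+31 kg; R = 11.91 * 6.957e8 m = 8.285787e+09 m. v_esc = sqrt(2GM/R) = sqrt(2 * 6.674e-11 * 1.442025e+31 / 8.285787e+09) = 481978.4397

481978.4397 m/s


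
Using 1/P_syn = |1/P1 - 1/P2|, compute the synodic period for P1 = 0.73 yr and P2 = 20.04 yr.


1/P_syn = |1/P1 - 1/P2| = |1/0.73 - 1/20.04| => P_syn = 0.7576

0.7576 years


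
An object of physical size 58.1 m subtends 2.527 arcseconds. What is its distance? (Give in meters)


D = size / theta_rad, theta_rad = 2.527 * pi/(180*3600) = 1.225e-05, D = 4.742e+06

4.742e+06 m


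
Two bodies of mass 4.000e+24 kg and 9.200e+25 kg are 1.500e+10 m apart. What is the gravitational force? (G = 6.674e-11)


F = G*m1*m2/r^2 = 6.674e-11 * 4.000e+24 * 9.200e+25 / (1.500e+10)^2 = 6.674e-11 * 3.680e+50 / 2.250e+20 = 1.092e+20

1.092e+20 N


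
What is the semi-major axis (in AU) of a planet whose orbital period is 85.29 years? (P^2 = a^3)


a = P^(2/3) = 85.29^(2/3) = 19.3761

19.3761 AU


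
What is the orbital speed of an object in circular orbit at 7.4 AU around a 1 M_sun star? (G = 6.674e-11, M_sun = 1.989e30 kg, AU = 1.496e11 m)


v = sqrt(GM/r) = sqrt(6.674e-11 * 1.989e+30 / 1.107e+12) = 10950.3711

10950.3711 m/s


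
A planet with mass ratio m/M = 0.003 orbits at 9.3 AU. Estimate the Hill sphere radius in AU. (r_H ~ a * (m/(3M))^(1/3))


r_H = a * (m/3M)^(1/3) = 9.3 * (0.003/3)^(1/3) = 0.93

0.93 AU


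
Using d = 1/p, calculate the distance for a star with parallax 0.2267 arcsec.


d = 1/p = 1/0.2267 = 4.4111

4.4111 pc


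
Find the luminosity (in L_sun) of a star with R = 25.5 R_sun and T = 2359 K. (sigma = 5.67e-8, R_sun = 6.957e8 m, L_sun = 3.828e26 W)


R = 25.5 * 6.957e8 m = 1.774035e+10 m. L = 4*pi*R^2*sigma*T^4 = 4*pi*(1.774035e+10)^2 * 5.67e-8 * 2359^4 = 6.944309267e+27 W. L/L_sun = 6.944309267e+27 / 3.828e26 = 18.1408

18.1408 L_sun


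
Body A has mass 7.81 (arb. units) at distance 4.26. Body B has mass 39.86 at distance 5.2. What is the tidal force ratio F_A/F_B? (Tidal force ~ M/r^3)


Ratio = (M1/r1^3) / (M2/r2^3) = (7.81/4.26^3) / (39.86/5.2^3) = 0.3564

0.3564


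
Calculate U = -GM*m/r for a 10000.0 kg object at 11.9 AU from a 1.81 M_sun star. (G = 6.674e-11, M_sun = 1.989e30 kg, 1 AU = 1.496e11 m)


M = 1.81 * 1.989e30 kg = 3.60009e+30 kg; r = 11.9 AU * 1.496e11 m/AU = 1.78024e+12 m. U = -GM*m/r = -(6.674e-11 * 3.60009e+30 * 10000.0) / 1.78024e+12 = -1.350e+12

-1.350e+12 J


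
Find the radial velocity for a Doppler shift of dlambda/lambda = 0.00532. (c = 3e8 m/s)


v = (dlambda/lambda) * c = 0.00532 * 3e8 = 1.596e+06

1.596e+06 m/s


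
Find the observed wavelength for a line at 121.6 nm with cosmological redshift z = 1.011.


lam_obs = lam_emit * (1 + z) = 121.6 * (1 + 1.011) = 244.5376

244.5376 nm


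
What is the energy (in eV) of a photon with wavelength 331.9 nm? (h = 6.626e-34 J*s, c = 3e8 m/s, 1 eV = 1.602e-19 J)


E = hc/lambda = 6.626e-34 * 3e8 / 3.319e-07 = 5.989e-19 J = 3.7385 eV

3.7385 eV


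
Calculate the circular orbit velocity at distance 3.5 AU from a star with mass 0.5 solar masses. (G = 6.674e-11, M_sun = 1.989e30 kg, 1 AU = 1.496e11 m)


v = sqrt(GM/r) = sqrt(6.674e-11 * 9.945e+29 / 5.236e+11) = 11258.8926

11258.8926 m/s


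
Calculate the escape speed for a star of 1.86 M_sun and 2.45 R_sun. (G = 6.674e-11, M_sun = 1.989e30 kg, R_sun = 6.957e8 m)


M = 1.86 * 1.989e30 kg = 3.69954e+30 kg; R = 2.45 * 6.957e8 m = 1.704465e+09 m. v_esc = sqrt(2GM/R) = sqrt(2 * 6.674e-11 * 3.69954e+30 / 1.704465e+09) = 538254.8091

538254.8091 m/s


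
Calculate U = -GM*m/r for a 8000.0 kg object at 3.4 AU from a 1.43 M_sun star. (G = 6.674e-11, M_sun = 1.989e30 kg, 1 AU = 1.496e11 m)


M = 1.43 * 1.989e30 kg = 2.84427e+30 kg; r = 3.4 AU * 1.496e11 m/AU = 5.0864e+11 m. U = -GM*m/r = -(6.674e-11 * 2.84427e+30 * 8000.0) / 5.0864e+11 = -2.986e+12

-2.986e+12 J


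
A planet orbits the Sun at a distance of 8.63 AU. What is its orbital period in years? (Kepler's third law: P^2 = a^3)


P = a^(3/2) = 8.63^1.5 = 25.3522

25.3522 years


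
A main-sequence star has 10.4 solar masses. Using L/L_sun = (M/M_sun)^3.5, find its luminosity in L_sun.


L/L_sun = (M/M_sun)^3.5 = 10.4^3.5 = 3627.5774

3627.5774 L_sun


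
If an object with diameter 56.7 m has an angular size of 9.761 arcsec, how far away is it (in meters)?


D = size / theta_rad, theta_rad = 9.761 * pi/(180*3600) = 4.732e-05, D = 1.198e+06

1.198e+06 m


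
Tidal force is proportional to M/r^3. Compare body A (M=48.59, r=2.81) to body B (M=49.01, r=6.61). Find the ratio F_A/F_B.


Ratio = (M1/r1^3) / (M2/r2^3) = (48.59/2.81^3) / (49.01/6.61^3) = 12.9047

12.9047


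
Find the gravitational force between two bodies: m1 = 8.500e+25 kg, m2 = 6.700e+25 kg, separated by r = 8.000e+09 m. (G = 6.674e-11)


F = G*m1*m2/r^2 = 6.674e-11 * 8.500e+25 * 6.700e+25 / (8.000e+09)^2 = 6.674e-11 * 5.695e+51 / 6.400e+19 = 5.939e+21

5.939e+21 N


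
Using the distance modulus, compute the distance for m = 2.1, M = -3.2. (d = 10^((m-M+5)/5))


d = 10^((m - M + 5)/5) = 10^((2.1 - -3.2 + 5)/5) = 114.8154

114.8154 pc


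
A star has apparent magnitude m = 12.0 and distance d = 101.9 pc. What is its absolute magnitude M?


M = m - 5*log10(d) + 5 = 12.0 - 5*log10(101.9) + 5 = 6.9591

6.9591


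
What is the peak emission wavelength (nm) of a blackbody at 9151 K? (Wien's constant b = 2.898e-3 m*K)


lam_max = b / T = 2.898e-3 / 9151 = 3.167e-07 m = 316.6867 nm

316.6867 nm


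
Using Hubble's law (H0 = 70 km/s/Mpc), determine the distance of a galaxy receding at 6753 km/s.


d = v / H0 = 6753 / 70 = 96.4714

96.4714 Mpc


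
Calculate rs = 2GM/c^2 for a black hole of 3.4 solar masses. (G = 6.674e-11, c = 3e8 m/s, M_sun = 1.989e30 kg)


M = 3.4 * 1.989e30 kg = 6.7626e+30 kg. rs = 2GM/c^2 = 2 * 6.674e-11 * 6.7626e+30 / (3e8)^2 = 10029.6872

10029.6872 m


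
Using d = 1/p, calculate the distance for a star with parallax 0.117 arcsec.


d = 1/p = 1/0.117 = 8.547

8.547 pc


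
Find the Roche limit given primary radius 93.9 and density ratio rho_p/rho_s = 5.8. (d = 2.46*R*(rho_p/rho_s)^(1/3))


d_Roche = 2.46 * 93.9 * 5.8^(1/3) = 415.0273

415.0273


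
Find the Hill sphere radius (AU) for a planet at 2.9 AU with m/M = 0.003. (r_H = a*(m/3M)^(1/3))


r_H = a * (m/3M)^(1/3) = 2.9 * (0.003/3)^(1/3) = 0.29

0.29 AU


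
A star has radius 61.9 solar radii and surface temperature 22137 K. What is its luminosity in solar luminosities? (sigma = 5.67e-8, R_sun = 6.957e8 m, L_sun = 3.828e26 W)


R = 61.9 * 6.957e8 m = 4.306383e+10 m. L = 4*pi*R^2*sigma*T^4 = 4*pi*(4.306383e+10)^2 * 5.67e-8 * 22137^4 = 3.173169622e+32 W. L/L_sun = 3.173169622e+32 / 3.828e26 = 828936.6828

828936.6828 L_sun


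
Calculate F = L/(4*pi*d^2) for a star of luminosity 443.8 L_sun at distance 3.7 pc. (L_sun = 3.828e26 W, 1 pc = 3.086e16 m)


F = L / (4*pi*d^2) = 1.699e+29 / (4*pi*(1.142e+17)^2) = 1.037e-06

1.037e-06 W/m^2


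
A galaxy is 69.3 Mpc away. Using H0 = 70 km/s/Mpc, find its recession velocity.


v = H0 * d = 70 * 69.3 = 4851.0

4851.0 km/s


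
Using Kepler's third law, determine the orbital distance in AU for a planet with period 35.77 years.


a = P^(2/3) = 35.77^(2/3) = 10.8562

10.8562 AU


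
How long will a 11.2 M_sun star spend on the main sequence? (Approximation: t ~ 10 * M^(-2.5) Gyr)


t = 10 * M^(-2.5) = 10 * 11.2^(-2.5) = 0.0238

0.0238 Gyr


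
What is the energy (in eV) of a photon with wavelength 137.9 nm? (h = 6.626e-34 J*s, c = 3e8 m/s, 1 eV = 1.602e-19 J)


E = hc/lambda = 6.626e-34 * 3e8 / 1.379e-07 = 1.441e-18 J = 8.998 eV

8.998 eV


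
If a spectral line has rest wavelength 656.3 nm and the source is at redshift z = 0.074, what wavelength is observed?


lam_obs = lam_emit * (1 + z) = 656.3 * (1 + 0.074) = 704.8662

704.8662 nm


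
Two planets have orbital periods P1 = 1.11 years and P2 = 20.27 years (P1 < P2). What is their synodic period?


1/P_syn = |1/P1 - 1/P2| = |1/1.11 - 1/20.27| => P_syn = 1.1743

1.1743 years


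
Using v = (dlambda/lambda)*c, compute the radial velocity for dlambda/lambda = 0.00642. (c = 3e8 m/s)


v = (dlambda/lambda) * c = 0.00642 * 3e8 = 1.926e+06

1.926e+06 m/s


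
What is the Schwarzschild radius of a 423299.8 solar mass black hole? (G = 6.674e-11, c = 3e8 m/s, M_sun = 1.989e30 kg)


M = 423299.8 * 1.989e30 kg = 8.419433022e+35 kg. rs = 2GM/c^2 = 2 * 6.674e-11 * 8.419433022e+35 / (3e8)^2 = 1.249e+09

1.249e+09 m


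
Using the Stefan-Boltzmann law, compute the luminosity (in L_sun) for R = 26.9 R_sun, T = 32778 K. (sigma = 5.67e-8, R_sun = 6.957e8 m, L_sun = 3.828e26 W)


R = 26.9 * 6.957e8 m = 1.871433e+10 m. L = 4*pi*R^2*sigma*T^4 = 4*pi*(1.871433e+10)^2 * 5.67e-8 * 32778^4 = 2.880522642e+32 W. L/L_sun = 2.880522642e+32 / 3.828e26 = 752487.6284

752487.6284 L_sun


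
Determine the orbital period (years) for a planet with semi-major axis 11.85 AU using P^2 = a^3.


P = a^(3/2) = 11.85^1.5 = 40.7922

40.7922 years


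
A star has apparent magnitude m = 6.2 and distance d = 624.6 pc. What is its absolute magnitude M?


M = m - 5*log10(d) + 5 = 6.2 - 5*log10(624.6) + 5 = -2.778

-2.778


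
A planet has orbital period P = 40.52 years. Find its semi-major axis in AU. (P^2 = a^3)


a = P^(2/3) = 40.52^(2/3) = 11.7972

11.7972 AU


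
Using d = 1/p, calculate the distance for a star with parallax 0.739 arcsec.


d = 1/p = 1/0.739 = 1.3532

1.3532 pc


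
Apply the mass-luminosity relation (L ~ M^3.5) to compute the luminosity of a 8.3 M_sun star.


L/L_sun = (M/M_sun)^3.5 = 8.3^3.5 = 1647.3024

1647.3024 L_sun


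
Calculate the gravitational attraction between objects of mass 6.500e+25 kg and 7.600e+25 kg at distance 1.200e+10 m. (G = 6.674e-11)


F = G*m1*m2/r^2 = 6.674e-11 * 6.500e+25 * 7.600e+25 / (1.200e+10)^2 = 6.674e-11 * 4.940e+51 / 1.440e+20 = 2.290e+21

2.290e+21 N


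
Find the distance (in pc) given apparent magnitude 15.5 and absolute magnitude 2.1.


d = 10^((m - M + 5)/5) = 10^((15.5 - 2.1 + 5)/5) = 4786.3009

4786.3009 pc


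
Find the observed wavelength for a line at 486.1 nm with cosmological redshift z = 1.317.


lam_obs = lam_emit * (1 + z) = 486.1 * (1 + 1.317) = 1126.2937

1126.2937 nm


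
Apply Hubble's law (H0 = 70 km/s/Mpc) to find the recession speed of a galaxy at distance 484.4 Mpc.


v = H0 * d = 70 * 484.4 = 33908.0

33908.0 km/s


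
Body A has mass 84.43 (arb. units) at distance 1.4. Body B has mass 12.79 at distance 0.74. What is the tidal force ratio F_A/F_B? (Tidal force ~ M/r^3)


Ratio = (M1/r1^3) / (M2/r2^3) = (84.43/1.4^3) / (12.79/0.74^3) = 0.9748

0.9748


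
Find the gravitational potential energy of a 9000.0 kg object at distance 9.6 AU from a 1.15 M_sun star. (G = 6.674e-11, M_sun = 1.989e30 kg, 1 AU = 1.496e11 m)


M = 1.15 * 1.989e30 kg = 2.28735e+30 kg; r = 9.6 AU * 1.496e11 m/AU = 1.43616e+12 m. U = -GM*m/r = -(6.674e-11 * 2.28735e+30 * 9000.0) / 1.43616e+12 = -9.567e+11

-9.567e+11 J


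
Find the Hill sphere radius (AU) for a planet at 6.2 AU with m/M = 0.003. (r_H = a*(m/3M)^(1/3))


r_H = a * (m/3M)^(1/3) = 6.2 * (0.003/3)^(1/3) = 0.62

0.62 AU


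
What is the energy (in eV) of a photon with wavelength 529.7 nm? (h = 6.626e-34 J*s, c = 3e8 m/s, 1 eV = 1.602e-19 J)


E = hc/lambda = 6.626e-34 * 3e8 / 5.297e-07 = 3.753e-19 J = 2.3425 eV

2.3425 eV


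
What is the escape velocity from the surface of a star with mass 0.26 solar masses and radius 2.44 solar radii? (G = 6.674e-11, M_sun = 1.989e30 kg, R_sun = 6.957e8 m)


M = 0.26 * 1.989e30 kg = 5.1714e+29 kg; R = 2.44 * 6.957e8 m = 1.697508e+09 m. v_esc = sqrt(2GM/R) = sqrt(2 * 6.674e-11 * 5.1714e+29 / 1.697508e+09) = 201653.7254

201653.7254 m/s


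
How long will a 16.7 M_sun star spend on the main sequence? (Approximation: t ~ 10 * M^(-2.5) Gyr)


t = 10 * M^(-2.5) = 10 * 16.7^(-2.5) = 0.0088

0.0088 Gyr


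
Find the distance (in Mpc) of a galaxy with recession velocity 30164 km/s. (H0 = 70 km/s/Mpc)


d = v / H0 = 30164 / 70 = 430.9143

430.9143 Mpc


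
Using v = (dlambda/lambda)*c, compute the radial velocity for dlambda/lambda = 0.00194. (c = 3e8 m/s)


v = (dlambda/lambda) * c = 0.00194 * 3e8 = 582000.0

582000.0 m/s


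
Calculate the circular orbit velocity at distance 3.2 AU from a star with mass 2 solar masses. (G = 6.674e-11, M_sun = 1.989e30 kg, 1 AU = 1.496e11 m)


v = sqrt(GM/r) = sqrt(6.674e-11 * 3.978e+30 / 4.787e+11) = 23549.6634

23549.6634 m/s


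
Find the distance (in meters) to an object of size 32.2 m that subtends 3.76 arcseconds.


D = size / theta_rad, theta_rad = 3.76 * pi/(180*3600) = 1.823e-05, D = 1.766e+06

1.766e+06 m


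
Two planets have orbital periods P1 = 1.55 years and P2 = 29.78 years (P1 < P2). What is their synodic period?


1/P_syn = |1/P1 - 1/P2| = |1/1.55 - 1/29.78| => P_syn = 1.6351

1.6351 years


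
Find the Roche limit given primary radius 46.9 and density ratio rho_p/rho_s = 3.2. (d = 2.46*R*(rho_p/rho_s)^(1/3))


d_Roche = 2.46 * 46.9 * 3.2^(1/3) = 170.0166

170.0166


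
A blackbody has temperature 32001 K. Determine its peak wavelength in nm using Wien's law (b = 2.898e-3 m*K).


lam_max = b / T = 2.898e-3 / 32001 = 9.056e-08 m = 90.5597 nm

90.5597 nm


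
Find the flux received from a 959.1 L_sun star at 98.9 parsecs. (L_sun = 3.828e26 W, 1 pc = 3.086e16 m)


F = L / (4*pi*d^2) = 3.671e+29 / (4*pi*(3.052e+18)^2) = 3.136e-09

3.136e-09 W/m^2


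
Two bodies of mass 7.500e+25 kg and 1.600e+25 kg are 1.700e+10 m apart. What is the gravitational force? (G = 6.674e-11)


F = G*m1*m2/r^2 = 6.674e-11 * 7.500e+25 * 1.600e+25 / (1.700e+10)^2 = 6.674e-11 * 1.200e+51 / 2.890e+20 = 2.771e+20

2.771e+20 N


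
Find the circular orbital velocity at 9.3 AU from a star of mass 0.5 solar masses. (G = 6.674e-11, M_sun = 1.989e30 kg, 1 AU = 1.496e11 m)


v = sqrt(GM/r) = sqrt(6.674e-11 * 9.945e+29 / 1.391e+12) = 6906.9804

6906.9804 m/s


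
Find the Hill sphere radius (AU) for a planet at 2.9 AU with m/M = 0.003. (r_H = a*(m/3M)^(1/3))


r_H = a * (m/3M)^(1/3) = 2.9 * (0.003/3)^(1/3) = 0.29

0.29 AU


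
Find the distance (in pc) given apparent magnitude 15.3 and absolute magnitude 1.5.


d = 10^((m - M + 5)/5) = 10^((15.3 - 1.5 + 5)/5) = 5754.3994

5754.3994 pc


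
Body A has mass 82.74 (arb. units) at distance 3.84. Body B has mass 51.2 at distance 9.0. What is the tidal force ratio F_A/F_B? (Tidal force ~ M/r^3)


Ratio = (M1/r1^3) / (M2/r2^3) = (82.74/3.84^3) / (51.2/9.0^3) = 20.8056

20.8056


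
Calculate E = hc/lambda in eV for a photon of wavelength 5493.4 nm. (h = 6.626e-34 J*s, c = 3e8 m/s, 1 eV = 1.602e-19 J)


E = hc/lambda = 6.626e-34 * 3e8 / 5.493e-06 = 3.619e-20 J = 0.2259 eV

0.2259 eV


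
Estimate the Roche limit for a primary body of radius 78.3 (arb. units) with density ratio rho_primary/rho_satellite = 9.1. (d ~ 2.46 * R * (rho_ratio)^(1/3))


d_Roche = 2.46 * 78.3 * 9.1^(1/3) = 402.1401

402.1401


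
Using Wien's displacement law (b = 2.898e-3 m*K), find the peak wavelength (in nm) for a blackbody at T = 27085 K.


lam_max = b / T = 2.898e-3 / 27085 = 1.070e-07 m = 106.9965 nm

106.9965 nm


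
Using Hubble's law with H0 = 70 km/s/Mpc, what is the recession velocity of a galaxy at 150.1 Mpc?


v = H0 * d = 70 * 150.1 = 10507.0

10507.0 km/s


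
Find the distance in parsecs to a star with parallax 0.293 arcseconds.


d = 1/p = 1/0.293 = 3.413

3.413 pc


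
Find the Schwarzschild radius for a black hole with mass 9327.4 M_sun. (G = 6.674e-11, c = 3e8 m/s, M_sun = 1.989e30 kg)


M = 9327.4 * 1.989e30 kg = 1.85521986e+34 kg. rs = 2GM/c^2 = 2 * 6.674e-11 * 1.85521986e+34 / (3e8)^2 = 2.751e+07

2.751e+07 m


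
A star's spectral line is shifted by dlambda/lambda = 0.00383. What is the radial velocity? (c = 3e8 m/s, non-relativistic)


v = (dlambda/lambda) * c = 0.00383 * 3e8 = 1.149e+06

1.149e+06 m/s


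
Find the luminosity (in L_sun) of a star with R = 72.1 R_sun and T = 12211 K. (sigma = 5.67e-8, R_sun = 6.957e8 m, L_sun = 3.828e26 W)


R = 72.1 * 6.957e8 m = 5.015997e+10 m. L = 4*pi*R^2*sigma*T^4 = 4*pi*(5.015997e+10)^2 * 5.67e-8 * 12211^4 = 3.985771377e+31 W. L/L_sun = 3.985771377e+31 / 3.828e26 = 104121.5093

104121.5093 L_sun


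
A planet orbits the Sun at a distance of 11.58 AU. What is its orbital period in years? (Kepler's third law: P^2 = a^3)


P = a^(3/2) = 11.58^1.5 = 39.406

39.406 years


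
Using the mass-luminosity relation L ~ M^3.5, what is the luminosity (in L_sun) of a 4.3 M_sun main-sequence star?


L/L_sun = (M/M_sun)^3.5 = 4.3^3.5 = 164.8692

164.8692 L_sun


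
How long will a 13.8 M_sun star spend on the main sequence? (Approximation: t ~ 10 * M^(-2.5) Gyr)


t = 10 * M^(-2.5) = 10 * 13.8^(-2.5) = 0.0141

0.0141 Gyr


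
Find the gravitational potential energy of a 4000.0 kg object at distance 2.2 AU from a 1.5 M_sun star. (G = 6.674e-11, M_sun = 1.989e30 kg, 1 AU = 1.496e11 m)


M = 1.5 * 1.989e30 kg = 2.9835e+30 kg; r = 2.2 AU * 1.496e11 m/AU = 3.2912e+11 m. U = -GM*m/r = -(6.674e-11 * 2.9835e+30 * 4000.0) / 3.2912e+11 = -2.420e+12

-2.420e+12 J


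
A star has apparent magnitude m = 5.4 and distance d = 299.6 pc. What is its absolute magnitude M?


M = m - 5*log10(d) + 5 = 5.4 - 5*log10(299.6) + 5 = -1.9827

-1.9827


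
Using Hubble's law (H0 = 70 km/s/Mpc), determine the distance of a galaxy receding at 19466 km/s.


d = v / H0 = 19466 / 70 = 278.0857

278.0857 Mpc


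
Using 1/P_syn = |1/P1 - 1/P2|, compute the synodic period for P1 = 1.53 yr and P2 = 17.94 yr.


1/P_syn = |1/P1 - 1/P2| = |1/1.53 - 1/17.94| => P_syn = 1.6727

1.6727 years


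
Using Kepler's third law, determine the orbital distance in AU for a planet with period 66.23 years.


a = P^(2/3) = 66.23^(2/3) = 16.3695

16.3695 AU


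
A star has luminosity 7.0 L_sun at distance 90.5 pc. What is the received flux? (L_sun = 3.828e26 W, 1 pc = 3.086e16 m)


F = L / (4*pi*d^2) = 2.680e+27 / (4*pi*(2.793e+18)^2) = 2.734e-11

2.734e-11 W/m^2


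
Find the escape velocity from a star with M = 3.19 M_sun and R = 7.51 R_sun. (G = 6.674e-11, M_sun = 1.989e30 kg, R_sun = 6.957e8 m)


M = 3.19 * 1.989e30 kg = 6.34491e+30 kg; R = 7.51 * 6.957e8 m = 5.224707e+09 m. v_esc = sqrt(2GM/R) = sqrt(2 * 6.674e-11 * 6.34491e+30 / 5.224707e+09) = 402614.9173

402614.9173 m/s


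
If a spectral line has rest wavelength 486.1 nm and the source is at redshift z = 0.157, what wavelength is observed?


lam_obs = lam_emit * (1 + z) = 486.1 * (1 + 0.157) = 562.4177

562.4177 nm


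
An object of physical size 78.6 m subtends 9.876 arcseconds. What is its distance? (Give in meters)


D = size / theta_rad, theta_rad = 9.876 * pi/(180*3600) = 4.788e-05, D = 1.642e+06

1.642e+06 m


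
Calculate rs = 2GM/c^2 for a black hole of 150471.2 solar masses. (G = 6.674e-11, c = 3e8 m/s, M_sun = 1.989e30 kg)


M = 150471.2 * 1.989e30 kg = 2.992872168e+35 kg. rs = 2GM/c^2 = 2 * 6.674e-11 * 2.992872168e+35 / (3e8)^2 = 4.439e+08

4.439e+08 m


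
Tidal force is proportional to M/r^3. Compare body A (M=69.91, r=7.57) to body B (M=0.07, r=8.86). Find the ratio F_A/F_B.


Ratio = (M1/r1^3) / (M2/r2^3) = (69.91/7.57^3) / (0.07/8.86^3) = 1601.2339

1601.2339


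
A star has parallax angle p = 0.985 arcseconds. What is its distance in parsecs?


d = 1/p = 1/0.985 = 1.0152

1.0152 pc


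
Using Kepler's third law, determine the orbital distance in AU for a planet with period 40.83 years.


a = P^(2/3) = 40.83^(2/3) = 11.8573

11.8573 AU


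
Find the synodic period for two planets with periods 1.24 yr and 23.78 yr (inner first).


1/P_syn = |1/P1 - 1/P2| = |1/1.24 - 1/23.78| => P_syn = 1.3082

1.3082 years


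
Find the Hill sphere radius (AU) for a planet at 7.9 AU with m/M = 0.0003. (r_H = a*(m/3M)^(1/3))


r_H = a * (m/3M)^(1/3) = 7.9 * (0.0003/3)^(1/3) = 0.3667

0.3667 AU


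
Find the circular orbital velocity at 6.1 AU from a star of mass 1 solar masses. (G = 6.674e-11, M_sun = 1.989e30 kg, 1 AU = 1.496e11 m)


v = sqrt(GM/r) = sqrt(6.674e-11 * 1.989e+30 / 9.126e+11) = 12060.9017

12060.9017 m/s


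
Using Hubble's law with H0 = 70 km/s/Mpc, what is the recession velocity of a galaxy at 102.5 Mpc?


v = H0 * d = 70 * 102.5 = 7175.0

7175.0 km/s


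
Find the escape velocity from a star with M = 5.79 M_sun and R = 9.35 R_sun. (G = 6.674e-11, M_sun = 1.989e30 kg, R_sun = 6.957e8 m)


M = 5.79 * 1.989e30 kg = 1.151631e+31 kg; R = 9.35 * 6.957e8 m = 6.504795e+09 m. v_esc = sqrt(2GM/R) = sqrt(2 * 6.674e-11 * 1.151631e+31 / 6.504795e+09) = 486125.0102

486125.0102 m/s


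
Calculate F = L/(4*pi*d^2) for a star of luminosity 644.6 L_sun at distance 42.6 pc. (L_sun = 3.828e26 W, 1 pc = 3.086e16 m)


F = L / (4*pi*d^2) = 2.468e+29 / (4*pi*(1.315e+18)^2) = 1.136e-08

1.136e-08 W/m^2


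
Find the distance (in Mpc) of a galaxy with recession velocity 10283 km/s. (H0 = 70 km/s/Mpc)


d = v / H0 = 10283 / 70 = 146.9

146.9 Mpc


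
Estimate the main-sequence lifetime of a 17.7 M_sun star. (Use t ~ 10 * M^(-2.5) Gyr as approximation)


t = 10 * M^(-2.5) = 10 * 17.7^(-2.5) = 0.0076

0.0076 Gyr


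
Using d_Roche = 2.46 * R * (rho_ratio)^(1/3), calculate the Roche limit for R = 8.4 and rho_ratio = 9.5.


d_Roche = 2.46 * 8.4 * 9.5^(1/3) = 43.7645

43.7645


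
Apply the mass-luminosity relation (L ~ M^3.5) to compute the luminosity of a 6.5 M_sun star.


L/L_sun = (M/M_sun)^3.5 = 6.5^3.5 = 700.1591

700.1591 L_sun


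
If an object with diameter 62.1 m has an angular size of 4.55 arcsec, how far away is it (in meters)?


D = size / theta_rad, theta_rad = 4.55 * pi/(180*3600) = 2.206e-05, D = 2.815e+06

2.815e+06 m


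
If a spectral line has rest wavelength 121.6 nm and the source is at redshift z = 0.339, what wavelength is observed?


lam_obs = lam_emit * (1 + z) = 121.6 * (1 + 0.339) = 162.8224

162.8224 nm


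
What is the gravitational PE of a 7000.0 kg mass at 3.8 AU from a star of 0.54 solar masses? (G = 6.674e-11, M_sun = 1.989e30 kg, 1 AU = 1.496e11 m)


M = 0.54 * 1.989e30 kg = 1.07406e+30 kg; r = 3.8 AU * 1.496e11 m/AU = 5.6848e+11 m. U = -GM*m/r = -(6.674e-11 * 1.07406e+30 * 7000.0) / 5.6848e+11 = -8.827e+11

-8.827e+11 J


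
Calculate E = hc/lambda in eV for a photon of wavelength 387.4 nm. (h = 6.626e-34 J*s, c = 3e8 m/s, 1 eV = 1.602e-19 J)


E = hc/lambda = 6.626e-34 * 3e8 / 3.874e-07 = 5.131e-19 J = 3.203 eV

3.203 eV


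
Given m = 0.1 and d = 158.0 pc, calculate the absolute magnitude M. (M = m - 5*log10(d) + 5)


M = m - 5*log10(d) + 5 = 0.1 - 5*log10(158.0) + 5 = -5.8933

-5.8933


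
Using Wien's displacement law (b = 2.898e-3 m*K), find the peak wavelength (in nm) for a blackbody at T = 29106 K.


lam_max = b / T = 2.898e-3 / 29106 = 9.957e-08 m = 99.5671 nm

99.5671 nm


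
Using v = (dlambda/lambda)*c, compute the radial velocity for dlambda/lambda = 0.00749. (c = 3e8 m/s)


v = (dlambda/lambda) * c = 0.00749 * 3e8 = 2.247e+06

2.247e+06 m/s


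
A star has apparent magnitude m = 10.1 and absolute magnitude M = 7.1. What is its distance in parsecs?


d = 10^((m - M + 5)/5) = 10^((10.1 - 7.1 + 5)/5) = 39.8107

39.8107 pc


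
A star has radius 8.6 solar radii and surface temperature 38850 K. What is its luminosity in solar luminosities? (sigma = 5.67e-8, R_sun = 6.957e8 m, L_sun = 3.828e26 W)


R = 8.6 * 6.957e8 m = 5.98302e+09 m. L = 4*pi*R^2*sigma*T^4 = 4*pi*(5.98302e+09)^2 * 5.67e-8 * 38850^4 = 5.810291545e+31 W. L/L_sun = 5.810291545e+31 / 3.828e26 = 151784.0006

151784.0006 L_sun


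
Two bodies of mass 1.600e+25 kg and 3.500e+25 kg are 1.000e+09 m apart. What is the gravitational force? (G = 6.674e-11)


F = G*m1*m2/r^2 = 6.674e-11 * 1.600e+25 * 3.500e+25 / (1.000e+09)^2 = 6.674e-11 * 5.600e+50 / 1.000e+18 = 3.737e+22

3.737e+22 N


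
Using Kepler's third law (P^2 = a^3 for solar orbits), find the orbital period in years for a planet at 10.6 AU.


P = a^(3/2) = 10.6^1.5 = 34.5111

34.5111 years


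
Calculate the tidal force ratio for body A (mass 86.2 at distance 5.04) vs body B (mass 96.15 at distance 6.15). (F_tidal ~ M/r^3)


Ratio = (M1/r1^3) / (M2/r2^3) = (86.2/5.04^3) / (96.15/6.15^3) = 1.6289

1.6289


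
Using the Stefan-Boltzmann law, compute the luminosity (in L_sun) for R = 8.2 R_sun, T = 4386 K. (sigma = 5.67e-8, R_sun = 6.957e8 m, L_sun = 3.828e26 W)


R = 8.2 * 6.957e8 m = 5.70474e+09 m. L = 4*pi*R^2*sigma*T^4 = 4*pi*(5.70474e+09)^2 * 5.67e-8 * 4386^4 = 8.581024536e+27 W. L/L_sun = 8.581024536e+27 / 3.828e26 = 22.4165

22.4165 L_sun


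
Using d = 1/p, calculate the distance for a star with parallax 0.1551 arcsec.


d = 1/p = 1/0.1551 = 6.4475

6.4475 pc


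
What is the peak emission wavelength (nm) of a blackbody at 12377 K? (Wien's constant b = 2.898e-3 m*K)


lam_max = b / T = 2.898e-3 / 12377 = 2.341e-07 m = 234.144 nm

234.144 nm


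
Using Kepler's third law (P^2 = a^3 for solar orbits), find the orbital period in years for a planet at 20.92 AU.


P = a^(3/2) = 20.92^1.5 = 95.6847

95.6847 years


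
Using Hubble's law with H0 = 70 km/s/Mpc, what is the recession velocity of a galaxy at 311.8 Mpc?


v = H0 * d = 70 * 311.8 = 21826.0

21826.0 km/s


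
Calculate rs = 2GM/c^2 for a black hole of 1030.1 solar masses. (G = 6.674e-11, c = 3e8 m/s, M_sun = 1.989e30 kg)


M = 1030.1 * 1.989e30 kg = 2.0488689e+33 kg. rs = 2GM/c^2 = 2 * 6.674e-11 * 2.0488689e+33 / (3e8)^2 = 3.039e+06

3.039e+06 m


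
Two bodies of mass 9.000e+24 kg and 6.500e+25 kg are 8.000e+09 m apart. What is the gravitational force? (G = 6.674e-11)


F = G*m1*m2/r^2 = 6.674e-11 * 9.000e+24 * 6.500e+25 / (8.000e+09)^2 = 6.674e-11 * 5.850e+50 / 6.400e+19 = 6.100e+20

6.100e+20 N


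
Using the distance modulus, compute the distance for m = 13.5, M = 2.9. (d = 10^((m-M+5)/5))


d = 10^((m - M + 5)/5) = 10^((13.5 - 2.9 + 5)/5) = 1318.2567

1318.2567 pc


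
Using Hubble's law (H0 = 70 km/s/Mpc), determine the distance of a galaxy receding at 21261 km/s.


d = v / H0 = 21261 / 70 = 303.7286

303.7286 Mpc


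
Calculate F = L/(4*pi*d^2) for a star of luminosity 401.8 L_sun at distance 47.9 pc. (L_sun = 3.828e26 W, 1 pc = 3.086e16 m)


F = L / (4*pi*d^2) = 1.538e+29 / (4*pi*(1.478e+18)^2) = 5.602e-09

5.602e-09 W/m^2


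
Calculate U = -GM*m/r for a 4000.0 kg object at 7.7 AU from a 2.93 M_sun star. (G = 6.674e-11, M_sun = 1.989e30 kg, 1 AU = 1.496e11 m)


M = 2.93 * 1.989e30 kg = 5.82777e+30 kg; r = 7.7 AU * 1.496e11 m/AU = 1.15192e+12 m. U = -GM*m/r = -(6.674e-11 * 5.82777e+30 * 4000.0) / 1.15192e+12 = -1.351e+12

-1.351e+12 J


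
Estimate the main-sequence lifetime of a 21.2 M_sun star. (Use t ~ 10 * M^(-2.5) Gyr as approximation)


t = 10 * M^(-2.5) = 10 * 21.2^(-2.5) = 0.0048

0.0048 Gyr


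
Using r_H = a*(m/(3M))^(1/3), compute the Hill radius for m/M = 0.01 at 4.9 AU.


r_H = a * (m/3M)^(1/3) = 4.9 * (0.01/3)^(1/3) = 0.732

0.732 AU


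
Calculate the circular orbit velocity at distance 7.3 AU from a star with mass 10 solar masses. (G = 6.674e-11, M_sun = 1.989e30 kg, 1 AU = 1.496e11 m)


v = sqrt(GM/r) = sqrt(6.674e-11 * 1.989e+31 / 1.092e+12) = 34864.4859

34864.4859 m/s


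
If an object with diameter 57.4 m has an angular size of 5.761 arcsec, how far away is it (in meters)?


D = size / theta_rad, theta_rad = 5.761 * pi/(180*3600) = 2.793e-05, D = 2.055e+06

2.055e+06 m


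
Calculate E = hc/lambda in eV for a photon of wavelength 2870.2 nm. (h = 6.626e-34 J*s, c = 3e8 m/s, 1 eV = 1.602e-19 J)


E = hc/lambda = 6.626e-34 * 3e8 / 2.870e-06 = 6.926e-20 J = 0.4323 eV

0.4323 eV


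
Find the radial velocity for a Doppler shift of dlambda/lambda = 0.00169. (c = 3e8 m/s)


v = (dlambda/lambda) * c = 0.00169 * 3e8 = 507000.0

507000.0 m/s


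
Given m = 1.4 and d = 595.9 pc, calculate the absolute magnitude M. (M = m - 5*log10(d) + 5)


M = m - 5*log10(d) + 5 = 1.4 - 5*log10(595.9) + 5 = -7.4759

-7.4759


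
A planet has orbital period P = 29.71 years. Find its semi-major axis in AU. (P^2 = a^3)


a = P^(2/3) = 29.71^(2/3) = 9.5926

9.5926 AU


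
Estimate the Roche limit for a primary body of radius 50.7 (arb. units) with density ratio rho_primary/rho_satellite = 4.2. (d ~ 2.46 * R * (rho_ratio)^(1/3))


d_Roche = 2.46 * 50.7 * 4.2^(1/3) = 201.23

201.23


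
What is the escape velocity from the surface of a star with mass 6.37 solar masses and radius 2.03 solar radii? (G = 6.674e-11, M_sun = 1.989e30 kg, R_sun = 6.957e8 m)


M = 6.37 * 1.989e30 kg = 1.266993e+31 kg; R = 2.03 * 6.957e8 m = 1.412271e+09 m. v_esc = sqrt(2GM/R) = sqrt(2 * 6.674e-11 * 1.266993e+31 / 1.412271e+09) = 1.094e+06

1.094e+06 m/s


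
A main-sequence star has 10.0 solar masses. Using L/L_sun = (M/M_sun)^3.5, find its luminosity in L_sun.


L/L_sun = (M/M_sun)^3.5 = 10.0^3.5 = 3162.2777

3162.2777 L_sun


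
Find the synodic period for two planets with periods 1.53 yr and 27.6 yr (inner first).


1/P_syn = |1/P1 - 1/P2| = |1/1.53 - 1/27.6| => P_syn = 1.6198

1.6198 years


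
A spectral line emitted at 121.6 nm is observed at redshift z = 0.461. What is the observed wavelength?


lam_obs = lam_emit * (1 + z) = 121.6 * (1 + 0.461) = 177.6576

177.6576 nm


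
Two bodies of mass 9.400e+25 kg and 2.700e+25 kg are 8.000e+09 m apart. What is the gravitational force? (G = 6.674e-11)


F = G*m1*m2/r^2 = 6.674e-11 * 9.400e+25 * 2.700e+25 / (8.000e+09)^2 = 6.674e-11 * 2.538e+51 / 6.400e+19 = 2.647e+21

2.647e+21 N


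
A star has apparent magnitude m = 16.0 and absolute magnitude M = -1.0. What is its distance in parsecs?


d = 10^((m - M + 5)/5) = 10^((16.0 - -1.0 + 5)/5) = 25118.8643

25118.8643 pc


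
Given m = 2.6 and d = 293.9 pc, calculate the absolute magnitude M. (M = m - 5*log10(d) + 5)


M = m - 5*log10(d) + 5 = 2.6 - 5*log10(293.9) + 5 = -4.741

-4.741


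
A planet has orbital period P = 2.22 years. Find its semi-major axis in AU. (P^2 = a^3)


a = P^(2/3) = 2.22^(2/3) = 1.7018

1.7018 AU


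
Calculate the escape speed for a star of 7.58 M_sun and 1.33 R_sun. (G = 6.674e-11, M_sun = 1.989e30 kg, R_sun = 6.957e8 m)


M = 7.58 * 1.989e30 kg = 1.507662e+31 kg; R = 1.33 * 6.957e8 m = 9.25281e+08 m. v_esc = sqrt(2GM/R) = sqrt(2 * 6.674e-11 * 1.507662e+31 / 9.25281e+08) = 1.475e+06

1.475e+06 m/s


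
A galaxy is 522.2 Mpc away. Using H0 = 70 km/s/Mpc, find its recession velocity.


v = H0 * d = 70 * 522.2 = 36554.0

36554.0 km/s


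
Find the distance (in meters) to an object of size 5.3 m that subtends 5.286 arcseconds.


D = size / theta_rad, theta_rad = 5.286 * pi/(180*3600) = 2.563e-05, D = 206811.0997

206811.0997 m


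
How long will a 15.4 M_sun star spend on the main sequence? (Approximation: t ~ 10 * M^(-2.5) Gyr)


t = 10 * M^(-2.5) = 10 * 15.4^(-2.5) = 0.0107

0.0107 Gyr


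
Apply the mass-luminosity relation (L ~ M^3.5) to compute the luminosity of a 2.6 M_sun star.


L/L_sun = (M/M_sun)^3.5 = 2.6^3.5 = 28.3404

28.3404 L_sun


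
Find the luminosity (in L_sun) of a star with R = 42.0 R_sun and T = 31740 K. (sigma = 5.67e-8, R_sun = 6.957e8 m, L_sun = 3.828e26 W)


R = 42.0 * 6.957e8 m = 2.92194e+10 m. L = 4*pi*R^2*sigma*T^4 = 4*pi*(2.92194e+10)^2 * 5.67e-8 * 31740^4 = 6.173951309e+32 W. L/L_sun = 6.173951309e+32 / 3.828e26 = 1.613e+06

1.613e+06 L_sun


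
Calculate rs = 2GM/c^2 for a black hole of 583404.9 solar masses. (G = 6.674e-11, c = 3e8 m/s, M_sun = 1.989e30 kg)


M = 583404.9 * 1.989e30 kg = 1.160392346e+36 kg. rs = 2GM/c^2 = 2 * 6.674e-11 * 1.160392346e+36 / (3e8)^2 = 1.721e+09

1.721e+09 m


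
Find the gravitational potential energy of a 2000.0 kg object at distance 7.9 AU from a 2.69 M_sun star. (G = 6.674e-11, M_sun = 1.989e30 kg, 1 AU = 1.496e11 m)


M = 2.69 * 1.989e30 kg = 5.35041e+30 kg; r = 7.9 AU * 1.496e11 m/AU = 1.18184e+12 m. U = -GM*m/r = -(6.674e-11 * 5.35041e+30 * 2000.0) / 1.18184e+12 = -6.043e+11

-6.043e+11 J


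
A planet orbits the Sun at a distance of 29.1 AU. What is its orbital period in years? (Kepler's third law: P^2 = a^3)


P = a^(3/2) = 29.1^1.5 = 156.9783

156.9783 years


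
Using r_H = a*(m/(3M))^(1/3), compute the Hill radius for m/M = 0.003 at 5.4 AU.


r_H = a * (m/3M)^(1/3) = 5.4 * (0.003/3)^(1/3) = 0.54

0.54 AU


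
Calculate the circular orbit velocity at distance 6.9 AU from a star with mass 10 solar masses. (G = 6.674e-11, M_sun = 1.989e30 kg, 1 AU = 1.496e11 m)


v = sqrt(GM/r) = sqrt(6.674e-11 * 1.989e+31 / 1.032e+12) = 35860.8146

35860.8146 m/s


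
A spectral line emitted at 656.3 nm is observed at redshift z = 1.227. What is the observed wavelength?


lam_obs = lam_emit * (1 + z) = 656.3 * (1 + 1.227) = 1461.5801

1461.5801 nm


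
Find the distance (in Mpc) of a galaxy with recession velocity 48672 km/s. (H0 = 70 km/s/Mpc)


d = v / H0 = 48672 / 70 = 695.3143

695.3143 Mpc


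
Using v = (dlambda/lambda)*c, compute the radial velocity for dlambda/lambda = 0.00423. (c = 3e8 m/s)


v = (dlambda/lambda) * c = 0.00423 * 3e8 = 1.269e+06

1.269e+06 m/s


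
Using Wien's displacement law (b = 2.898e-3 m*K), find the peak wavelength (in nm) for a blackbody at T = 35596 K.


lam_max = b / T = 2.898e-3 / 35596 = 8.141e-08 m = 81.4136 nm

81.4136 nm


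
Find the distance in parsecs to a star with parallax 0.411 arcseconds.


d = 1/p = 1/0.411 = 2.4331

2.4331 pc


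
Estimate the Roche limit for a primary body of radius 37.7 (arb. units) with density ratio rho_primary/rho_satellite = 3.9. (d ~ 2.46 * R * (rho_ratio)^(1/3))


d_Roche = 2.46 * 37.7 * 3.9^(1/3) = 145.9816

145.9816


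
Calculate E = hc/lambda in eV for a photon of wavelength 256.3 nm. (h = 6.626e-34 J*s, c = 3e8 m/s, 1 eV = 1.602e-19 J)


E = hc/lambda = 6.626e-34 * 3e8 / 2.563e-07 = 7.756e-19 J = 4.8413 eV

4.8413 eV


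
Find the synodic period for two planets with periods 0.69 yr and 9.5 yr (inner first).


1/P_syn = |1/P1 - 1/P2| = |1/0.69 - 1/9.5| => P_syn = 0.744

0.744 years


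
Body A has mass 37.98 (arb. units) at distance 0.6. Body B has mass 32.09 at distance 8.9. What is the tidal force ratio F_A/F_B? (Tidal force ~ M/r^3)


Ratio = (M1/r1^3) / (M2/r2^3) = (37.98/0.6^3) / (32.09/8.9^3) = 3862.7937

3862.7937


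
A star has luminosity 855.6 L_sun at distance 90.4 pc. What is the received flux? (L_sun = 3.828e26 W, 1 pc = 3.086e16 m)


F = L / (4*pi*d^2) = 3.275e+29 / (4*pi*(2.790e+18)^2) = 3.349e-09

3.349e-09 W/m^2
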